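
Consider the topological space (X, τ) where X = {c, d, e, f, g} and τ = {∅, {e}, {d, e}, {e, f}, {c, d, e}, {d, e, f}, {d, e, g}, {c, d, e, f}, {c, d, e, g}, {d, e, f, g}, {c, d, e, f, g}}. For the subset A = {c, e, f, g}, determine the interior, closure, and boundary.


int(A) = {e, f}, cl(A) = {c, d, e, f, g}, ∂A = {c, d, g}.

Closed sets in (X, τ) are complements of opens:
  closed(X, τ) = {∅, {c}, {f}, {g}, {c, f}, {c, g}, {f, g}, {c, d, g}, {c, f, g}, {c, d, f, g}, {c, d, e, f, g}}.
int(A) = ⋃ {U ∈ τ : U ⊆ A}. Opens contained in A: ∅, {e}, {e, f}.
Taking the union of these: int(A) = {e, f}.
cl(A) = ⋂ {C closed : A ⊆ C}. Closed sets containing A: {c, d, e, f, g}.
Intersecting these: cl(A) = {c, d, e, f, g}.
∂A = cl(A) ∖ int(A) = {c, d, e, f, g} ∖ {e, f} = {c, d, g}.


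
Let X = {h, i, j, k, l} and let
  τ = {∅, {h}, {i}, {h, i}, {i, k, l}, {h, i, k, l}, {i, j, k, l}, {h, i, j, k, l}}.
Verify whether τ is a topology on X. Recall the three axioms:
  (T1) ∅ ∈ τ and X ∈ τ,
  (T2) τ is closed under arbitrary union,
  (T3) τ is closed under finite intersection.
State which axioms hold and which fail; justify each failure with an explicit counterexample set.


τ IS a topology on X.

Axiom (T1): ∅ ∈ τ? Yes; X ∈ τ? Yes.
Axiom (T2/T3): check pairwise unions and intersections of members of τ.
All pairwise intersections and unions checked — each lies in τ. Therefore τ satisfies (T1), (T2), (T3): it IS a topology on X.


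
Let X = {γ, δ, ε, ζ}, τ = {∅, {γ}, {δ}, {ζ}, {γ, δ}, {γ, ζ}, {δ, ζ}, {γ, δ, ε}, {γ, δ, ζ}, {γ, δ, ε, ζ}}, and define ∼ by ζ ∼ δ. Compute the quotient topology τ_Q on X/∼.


X/∼ = {[γ], [δ=ζ], [ε]}; |τ_Q| = 5.

Equivalence classes: [γ], [δ=ζ], [ε].
Quotient map π: X → X/∼ sends γ ↦ [γ], δ ↦ [δ=ζ], ε ↦ [ε], ζ ↦ [δ=ζ].
For each subset V ⊆ X/∼, compute π^{-1}(V) ⊆ X and check whether π^{-1}(V) ∈ τ. V is open in τ_Q iff π^{-1}(V) ∈ τ.
  V = {}: π^{-1}(V) = ∅ ∈ τ ✓.
  V = {[γ]}: π^{-1}(V) = {γ} ∈ τ ✓.
  V = {[δ=ζ]}: π^{-1}(V) = {δ, ζ} ∈ τ ✓.
  V = {[γ], [δ=ζ]}: π^{-1}(V) = {γ, δ, ζ} ∈ τ ✓.
  V = {[ε]}: π^{-1}(V) = {ε} ∉ τ ✗.
  V = {[γ], [ε]}: π^{-1}(V) = {γ, ε} ∉ τ ✗.
  V = {[δ=ζ], [ε]}: π^{-1}(V) = {δ, ε, ζ} ∉ τ ✗.
  V = {[γ], [δ=ζ], [ε]}: π^{-1}(V) = {γ, δ, ε, ζ} ∈ τ ✓.
Open sets in the quotient: τ_Q = {{}, {[γ]}, {[δ=ζ]}, {[γ], [δ=ζ]}, {[γ], [δ=ζ], [ε]}} (5 elements).


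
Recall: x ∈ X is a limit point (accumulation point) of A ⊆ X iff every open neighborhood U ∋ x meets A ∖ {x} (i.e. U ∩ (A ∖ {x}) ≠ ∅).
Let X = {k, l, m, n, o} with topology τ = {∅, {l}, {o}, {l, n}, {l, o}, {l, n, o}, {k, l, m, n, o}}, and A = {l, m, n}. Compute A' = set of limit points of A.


A' = {k, m, n}

For each x ∈ X, list the open sets U ∈ τ with x ∈ U, then check whether U ∩ (A ∖ {x}) ≠ ∅ for every such U.
  x = k: opens ∋ x are {k, l, m, n, o}; each meets A ∖ {k}, so x IS a limit point.
  x = l: open {l} ∋ x has {l} ∩ (A ∖ {l}) = ∅, so x is NOT a limit point.
  x = m: opens ∋ x are {k, l, m, n, o}; each meets A ∖ {m}, so x IS a limit point.
  x = n: opens ∋ x are {l, n}, {l, n, o}, {k, l, m, n, o}; each meets A ∖ {n}, so x IS a limit point.
  x = o: open {o} ∋ x has {o} ∩ (A ∖ {o}) = ∅, so x is NOT a limit point.
Collecting: A' = {k, m, n}.


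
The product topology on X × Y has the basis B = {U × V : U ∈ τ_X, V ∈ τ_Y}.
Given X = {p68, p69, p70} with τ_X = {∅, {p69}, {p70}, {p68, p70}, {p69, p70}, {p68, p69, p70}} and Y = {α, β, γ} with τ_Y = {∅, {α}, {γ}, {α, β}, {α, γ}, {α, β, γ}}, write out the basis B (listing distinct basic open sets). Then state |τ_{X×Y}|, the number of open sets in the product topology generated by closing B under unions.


Basis B = {∅ × ∅, {p69} × {α}, {p69} × {γ}, {p70} × {α}, {p70} × {γ}, {p68, p70} × {α}, {p68, p70} × {γ}, {p69} × {α, β}, {p69} × {α, γ}, {p69, p70} × {α}, {p69, p70} × {γ}, {p70} × {α, β}, {p70} × {α, γ}, {p68, p69, p70} × {α}, {p68, p69, p70} × {γ}, {p69} × {α, β, γ}, {p70} × {α, β, γ}, {p68, p70} × {α, β}, {p68, p70} × {α, γ}, {p69, p70} × {α, β}, {p69, p70} × {α, γ}, {p68, p70} × {α, β, γ}, {p68, p69, p70} × {α, β}, {p68, p69, p70} × {α, γ}, {p69, p70} × {α, β, γ}, {p68, p69, p70} × {α, β, γ}}; |τ_{X×Y}| = 108.

Enumerate products U × V with U ∈ τ_X, V ∈ τ_Y (deduplicated):
  ∅ × ∅ = {} (∅)
  {p69} × {α} = {(p69,α)}
  {p69} × {γ} = {(p69,γ)}
  {p70} × {α} = {(p70,α)}
  {p70} × {γ} = {(p70,γ)}
  {p68, p70} × {α} = {(p68,α), (p70,α)}
  {p68, p70} × {γ} = {(p68,γ), (p70,γ)}
  {p69} × {α, β} = {(p69,α), (p69,β)}
  {p69} × {α, γ} = {(p69,α), (p69,γ)}
  {p69, p70} × {α} = {(p69,α), (p70,α)}
  {p69, p70} × {γ} = {(p69,γ), (p70,γ)}
  {p70} × {α, β} = {(p70,α), (p70,β)}
  {p70} × {α, γ} = {(p70,α), (p70,γ)}
  {p68, p69, p70} × {α} = {(p68,α), (p69,α), (p70,α)}
  {p68, p69, p70} × {γ} = {(p68,γ), (p69,γ), (p70,γ)}
  {p69} × {α, β, γ} = {(p69,α), (p69,β), (p69,γ)}
  {p70} × {α, β, γ} = {(p70,α), (p70,β), (p70,γ)}
  {p68, p70} × {α, β} = {(p68,α), (p68,β), (p70,α), (p70,β)}
  {p68, p70} × {α, γ} = {(p68,α), (p68,γ), (p70,α), (p70,γ)}
  {p69, p70} × {α, β} = {(p69,α), (p69,β), (p70,α), (p70,β)}
  {p69, p70} × {α, γ} = {(p69,α), (p69,γ), (p70,α), (p70,γ)}
  {p68, p70} × {α, β, γ} = {(p68,α), (p68,β), (p68,γ), (p70,α), (p70,β), (p70,γ)}
  {p68, p69, p70} × {α, β} = {(p68,α), (p68,β), (p69,α), (p69,β), (p70,α), (p70,β)}
  {p68, p69, p70} × {α, γ} = {(p68,α), (p68,γ), (p69,α), (p69,γ), (p70,α), (p70,γ)}
  {p69, p70} × {α, β, γ} = {(p69,α), (p69,β), (p69,γ), (p70,α), (p70,β), (p70,γ)}
  {p68, p69, p70} × {α, β, γ} = {(p68,α), (p68,β), (p68,γ), (p69,α), (p69,β), (p69,γ), (p70,α), (p70,β), (p70,γ)}
These 26 distinct sets form the basis B.
Close under arbitrary unions to get τ_{X×Y}; counting gives |τ_{X×Y}| = 108.


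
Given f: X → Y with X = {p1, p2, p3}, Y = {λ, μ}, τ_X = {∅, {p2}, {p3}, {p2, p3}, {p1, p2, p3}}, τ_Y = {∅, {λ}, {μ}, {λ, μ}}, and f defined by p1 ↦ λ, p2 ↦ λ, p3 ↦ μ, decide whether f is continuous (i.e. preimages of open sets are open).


f is NOT continuous.

Compute f^{-1}(U) for each U ∈ τ_Y:
  U = ∅: f^{-1}(U) = ∅ ∈ τ_X ✓.
  U = {λ}: f^{-1}(U) = {p1, p2} ∉ τ_X ✗.
  U = {μ}: f^{-1}(U) = {p3} ∈ τ_X ✓.
  U = {λ, μ}: f^{-1}(U) = {p1, p2, p3} ∈ τ_X ✓.
Found U = {λ} with f^{-1}(U) = {p1, p2} not in τ_X. Therefore f is NOT continuous.


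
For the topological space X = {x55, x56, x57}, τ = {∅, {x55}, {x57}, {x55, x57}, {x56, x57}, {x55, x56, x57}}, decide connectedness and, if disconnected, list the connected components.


(X, τ) is disconnected; components = [{x55}, {x56, x57}].

Find clopen sets (U ∈ τ with X ∖ U ∈ τ):
  U = ∅, X ∖ U = {x55, x56, x57} — both open, so U is clopen.
  U = {x55}, X ∖ U = {x56, x57} — both open, so U is clopen.
  U = {x56, x57}, X ∖ U = {x55} — both open, so U is clopen.
  U = {x55, x56, x57}, X ∖ U = ∅ — both open, so U is clopen.
Nontrivial clopen(s) exist: e.g. {x55}. So (X, τ) is disconnected.
Compute connected components by grouping points that agree on all clopens:
  component: {x55}
  component: {x56, x57}


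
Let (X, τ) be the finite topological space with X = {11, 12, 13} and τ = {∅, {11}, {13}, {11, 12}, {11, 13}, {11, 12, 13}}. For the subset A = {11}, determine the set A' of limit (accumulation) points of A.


A' = {12}

For each x ∈ X, list the open sets U ∈ τ with x ∈ U, then check whether U ∩ (A ∖ {x}) ≠ ∅ for every such U.
  x = 11: open {11} ∋ x has {11} ∩ (A ∖ {11}) = ∅, so x is NOT a limit point.
  x = 12: opens ∋ x are {11, 12}, {11, 12, 13}; each meets A ∖ {12}, so x IS a limit point.
  x = 13: open {13} ∋ x has {13} ∩ (A ∖ {13}) = ∅, so x is NOT a limit point.
Collecting: A' = {12}.


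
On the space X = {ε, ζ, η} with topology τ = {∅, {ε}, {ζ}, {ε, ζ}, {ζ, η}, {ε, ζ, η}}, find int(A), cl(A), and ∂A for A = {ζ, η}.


int(A) = {ζ, η}, cl(A) = {ζ, η}, ∂A = ∅.

Closed sets in (X, τ) are complements of opens:
  closed(X, τ) = {∅, {ε}, {η}, {ε, η}, {ζ, η}, {ε, ζ, η}}.
int(A) = ⋃ {U ∈ τ : U ⊆ A}. Opens contained in A: ∅, {ζ}, {ζ, η}.
Taking the union of these: int(A) = {ζ, η}.
cl(A) = ⋂ {C closed : A ⊆ C}. Closed sets containing A: {ζ, η}, {ε, ζ, η}.
Intersecting these: cl(A) = {ζ, η}.
∂A = cl(A) ∖ int(A) = {ζ, η} ∖ {ζ, η} = ∅.


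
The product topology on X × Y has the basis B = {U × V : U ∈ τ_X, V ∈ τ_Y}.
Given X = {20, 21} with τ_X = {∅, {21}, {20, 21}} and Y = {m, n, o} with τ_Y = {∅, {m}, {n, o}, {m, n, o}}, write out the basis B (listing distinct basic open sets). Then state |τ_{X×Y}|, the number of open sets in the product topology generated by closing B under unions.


Basis B = {∅ × ∅, {21} × {m}, {20, 21} × {m}, {21} × {n, o}, {21} × {m, n, o}, {20, 21} × {n, o}, {20, 21} × {m, n, o}}; |τ_{X×Y}| = 9.

Enumerate products U × V with U ∈ τ_X, V ∈ τ_Y (deduplicated):
  ∅ × ∅ = {} (∅)
  {21} × {m} = {(21,m)}
  {20, 21} × {m} = {(20,m), (21,m)}
  {21} × {n, o} = {(21,n), (21,o)}
  {21} × {m, n, o} = {(21,m), (21,n), (21,o)}
  {20, 21} × {n, o} = {(20,n), (20,o), (21,n), (21,o)}
  {20, 21} × {m, n, o} = {(20,m), (20,n), (20,o), (21,m), (21,n), (21,o)}
These 7 distinct sets form the basis B.
Close under arbitrary unions to get τ_{X×Y}; counting gives |τ_{X×Y}| = 9.


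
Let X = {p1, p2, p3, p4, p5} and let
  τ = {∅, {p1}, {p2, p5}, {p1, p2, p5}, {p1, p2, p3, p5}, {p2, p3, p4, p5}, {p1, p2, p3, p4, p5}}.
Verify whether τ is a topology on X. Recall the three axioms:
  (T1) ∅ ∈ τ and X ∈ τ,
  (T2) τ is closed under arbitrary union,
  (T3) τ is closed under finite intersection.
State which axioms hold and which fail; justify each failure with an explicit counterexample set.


τ is NOT a topology on X.

Axiom (T1): ∅ ∈ τ? Yes; X ∈ τ? Yes.
Axiom (T2/T3): check pairwise unions and intersections of members of τ.
Counterexample for (T3): {p1, p2, p3, p5} ∩ {p2, p3, p4, p5} = {p2, p3, p5} ∉ τ. Therefore τ is NOT a topology.


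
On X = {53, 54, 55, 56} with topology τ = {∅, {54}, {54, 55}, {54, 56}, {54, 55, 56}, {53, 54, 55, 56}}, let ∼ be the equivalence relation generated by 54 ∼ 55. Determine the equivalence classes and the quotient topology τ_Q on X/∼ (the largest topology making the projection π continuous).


X/∼ = {[53], [54=55], [56]}; |τ_Q| = 4.

Equivalence classes: [53], [54=55], [56].
Quotient map π: X → X/∼ sends 53 ↦ [53], 54 ↦ [54=55], 55 ↦ [54=55], 56 ↦ [56].
For each subset V ⊆ X/∼, compute π^{-1}(V) ⊆ X and check whether π^{-1}(V) ∈ τ. V is open in τ_Q iff π^{-1}(V) ∈ τ.
  V = {}: π^{-1}(V) = ∅ ∈ τ ✓.
  V = {[53]}: π^{-1}(V) = {53} ∉ τ ✗.
  V = {[54=55]}: π^{-1}(V) = {54, 55} ∈ τ ✓.
  V = {[53], [54=55]}: π^{-1}(V) = {53, 54, 55} ∉ τ ✗.
  V = {[56]}: π^{-1}(V) = {56} ∉ τ ✗.
  V = {[53], [56]}: π^{-1}(V) = {53, 56} ∉ τ ✗.
  V = {[54=55], [56]}: π^{-1}(V) = {54, 55, 56} ∈ τ ✓.
  V = {[53], [54=55], [56]}: π^{-1}(V) = {53, 54, 55, 56} ∈ τ ✓.
Open sets in the quotient: τ_Q = {{}, {[54=55]}, {[54=55], [56]}, {[53], [54=55], [56]}} (4 elements).


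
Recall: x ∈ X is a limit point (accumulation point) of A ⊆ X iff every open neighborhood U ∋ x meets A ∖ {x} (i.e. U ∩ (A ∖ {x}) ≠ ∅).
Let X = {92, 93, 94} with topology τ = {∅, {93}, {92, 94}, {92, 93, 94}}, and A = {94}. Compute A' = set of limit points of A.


A' = {92}

For each x ∈ X, list the open sets U ∈ τ with x ∈ U, then check whether U ∩ (A ∖ {x}) ≠ ∅ for every such U.
  x = 92: opens ∋ x are {92, 94}, {92, 93, 94}; each meets A ∖ {92}, so x IS a limit point.
  x = 93: open {93} ∋ x has {93} ∩ (A ∖ {93}) = ∅, so x is NOT a limit point.
  x = 94: open {92, 94} ∋ x has {92, 94} ∩ (A ∖ {94}) = ∅, so x is NOT a limit point.
Collecting: A' = {92}.


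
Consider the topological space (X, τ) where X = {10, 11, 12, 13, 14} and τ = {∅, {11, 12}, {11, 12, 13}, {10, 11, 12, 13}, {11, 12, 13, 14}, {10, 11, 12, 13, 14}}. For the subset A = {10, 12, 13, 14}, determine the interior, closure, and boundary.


int(A) = ∅, cl(A) = {10, 11, 12, 13, 14}, ∂A = {10, 11, 12, 13, 14}.

Closed sets in (X, τ) are complements of opens:
  closed(X, τ) = {∅, {10}, {14}, {10, 14}, {10, 13, 14}, {10, 11, 12, 13, 14}}.
int(A) = ⋃ {U ∈ τ : U ⊆ A}. Opens contained in A: ∅.
Taking the union of these: int(A) = ∅.
cl(A) = ⋂ {C closed : A ⊆ C}. Closed sets containing A: {10, 11, 12, 13, 14}.
Intersecting these: cl(A) = {10, 11, 12, 13, 14}.
∂A = cl(A) ∖ int(A) = {10, 11, 12, 13, 14} ∖ ∅ = {10, 11, 12, 13, 14}.


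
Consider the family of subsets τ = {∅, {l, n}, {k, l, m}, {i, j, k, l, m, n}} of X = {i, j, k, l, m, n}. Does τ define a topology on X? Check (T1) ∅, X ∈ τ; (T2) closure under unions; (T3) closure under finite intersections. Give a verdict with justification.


τ is NOT a topology on X.

Axiom (T1): ∅ ∈ τ? Yes; X ∈ τ? Yes.
Axiom (T2/T3): check pairwise unions and intersections of members of τ.
Counterexample for (T3): {l, n} ∩ {k, l, m} = {l} ∉ τ. Therefore τ is NOT a topology.


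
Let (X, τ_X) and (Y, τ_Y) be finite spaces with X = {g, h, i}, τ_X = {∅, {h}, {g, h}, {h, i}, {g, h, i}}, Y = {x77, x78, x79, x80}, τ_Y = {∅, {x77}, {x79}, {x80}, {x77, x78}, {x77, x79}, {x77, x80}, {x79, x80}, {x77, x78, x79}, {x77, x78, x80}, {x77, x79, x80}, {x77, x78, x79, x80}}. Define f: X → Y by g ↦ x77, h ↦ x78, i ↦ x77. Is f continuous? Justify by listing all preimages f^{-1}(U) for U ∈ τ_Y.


f is NOT continuous.

Compute f^{-1}(U) for each U ∈ τ_Y:
  U = ∅: f^{-1}(U) = ∅ ∈ τ_X ✓.
  U = {x77}: f^{-1}(U) = {g, i} ∉ τ_X ✗.
  U = {x79}: f^{-1}(U) = ∅ ∈ τ_X ✓.
  U = {x80}: f^{-1}(U) = ∅ ∈ τ_X ✓.
  U = {x77, x78}: f^{-1}(U) = {g, h, i} ∈ τ_X ✓.
  U = {x77, x79}: f^{-1}(U) = {g, i} ∉ τ_X ✗.
  U = {x77, x80}: f^{-1}(U) = {g, i} ∉ τ_X ✗.
  U = {x79, x80}: f^{-1}(U) = ∅ ∈ τ_X ✓.
  U = {x77, x78, x79}: f^{-1}(U) = {g, h, i} ∈ τ_X ✓.
  U = {x77, x78, x80}: f^{-1}(U) = {g, h, i} ∈ τ_X ✓.
  U = {x77, x79, x80}: f^{-1}(U) = {g, i} ∉ τ_X ✗.
  U = {x77, x78, x79, x80}: f^{-1}(U) = {g, h, i} ∈ τ_X ✓.
Found U = {x77} with f^{-1}(U) = {g, i} not in τ_X. Therefore f is NOT continuous.


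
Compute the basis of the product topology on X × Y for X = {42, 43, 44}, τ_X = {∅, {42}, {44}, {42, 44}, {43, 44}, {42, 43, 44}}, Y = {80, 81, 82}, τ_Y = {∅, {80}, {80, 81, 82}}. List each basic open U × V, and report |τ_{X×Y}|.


Basis B = {∅ × ∅, {42} × {80}, {44} × {80}, {42, 44} × {80}, {43, 44} × {80}, {42} × {80, 81, 82}, {42, 43, 44} × {80}, {44} × {80, 81, 82}, {42, 44} × {80, 81, 82}, {43, 44} × {80, 81, 82}, {42, 43, 44} × {80, 81, 82}}; |τ_{X×Y}| = 18.

Enumerate products U × V with U ∈ τ_X, V ∈ τ_Y (deduplicated):
  ∅ × ∅ = {} (∅)
  {42} × {80} = {(42,80)}
  {44} × {80} = {(44,80)}
  {42, 44} × {80} = {(42,80), (44,80)}
  {43, 44} × {80} = {(43,80), (44,80)}
  {42} × {80, 81, 82} = {(42,80), (42,81), (42,82)}
  {42, 43, 44} × {80} = {(42,80), (43,80), (44,80)}
  {44} × {80, 81, 82} = {(44,80), (44,81), (44,82)}
  {42, 44} × {80, 81, 82} = {(42,80), (42,81), (42,82), (44,80), (44,81), (44,82)}
  {43, 44} × {80, 81, 82} = {(43,80), (43,81), (43,82), (44,80), (44,81), (44,82)}
  {42, 43, 44} × {80, 81, 82} = {(42,80), (42,81), (42,82), (43,80), (43,81), (43,82), (44,80), (44,81), (44,82)}
These 11 distinct sets form the basis B.
Close under arbitrary unions to get τ_{X×Y}; counting gives |τ_{X×Y}| = 18.


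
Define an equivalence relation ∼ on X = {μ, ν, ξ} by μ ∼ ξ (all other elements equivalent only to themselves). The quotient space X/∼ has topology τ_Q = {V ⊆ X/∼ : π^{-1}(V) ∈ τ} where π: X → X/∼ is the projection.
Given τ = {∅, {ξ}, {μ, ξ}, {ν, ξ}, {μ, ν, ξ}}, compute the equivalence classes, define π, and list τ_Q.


X/∼ = {[μ=ξ], [ν]}; |τ_Q| = 3.

Equivalence classes: [μ=ξ], [ν].
Quotient map π: X → X/∼ sends μ ↦ [μ=ξ], ν ↦ [ν], ξ ↦ [μ=ξ].
For each subset V ⊆ X/∼, compute π^{-1}(V) ⊆ X and check whether π^{-1}(V) ∈ τ. V is open in τ_Q iff π^{-1}(V) ∈ τ.
  V = {}: π^{-1}(V) = ∅ ∈ τ ✓.
  V = {[μ=ξ]}: π^{-1}(V) = {μ, ξ} ∈ τ ✓.
  V = {[ν]}: π^{-1}(V) = {ν} ∉ τ ✗.
  V = {[μ=ξ], [ν]}: π^{-1}(V) = {μ, ν, ξ} ∈ τ ✓.
Open sets in the quotient: τ_Q = {{}, {[μ=ξ]}, {[μ=ξ], [ν]}} (3 elements).


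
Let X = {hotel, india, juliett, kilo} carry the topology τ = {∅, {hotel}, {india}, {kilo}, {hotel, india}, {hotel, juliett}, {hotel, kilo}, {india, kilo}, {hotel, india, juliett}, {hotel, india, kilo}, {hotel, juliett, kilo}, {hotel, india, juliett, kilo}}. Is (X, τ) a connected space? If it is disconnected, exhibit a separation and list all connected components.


(X, τ) is disconnected; components = [{india}, {kilo}, {hotel, juliett}].

Find clopen sets (U ∈ τ with X ∖ U ∈ τ):
  U = ∅, X ∖ U = {hotel, india, juliett, kilo} — both open, so U is clopen.
  U = {india}, X ∖ U = {hotel, juliett, kilo} — both open, so U is clopen.
  U = {kilo}, X ∖ U = {hotel, india, juliett} — both open, so U is clopen.
  U = {hotel, juliett}, X ∖ U = {india, kilo} — both open, so U is clopen.
  U = {india, kilo}, X ∖ U = {hotel, juliett} — both open, so U is clopen.
  U = {hotel, india, juliett}, X ∖ U = {kilo} — both open, so U is clopen.
  U = {hotel, juliett, kilo}, X ∖ U = {india} — both open, so U is clopen.
  U = {hotel, india, juliett, kilo}, X ∖ U = ∅ — both open, so U is clopen.
Nontrivial clopen(s) exist: e.g. {hotel, india, juliett}. So (X, τ) is disconnected.
Compute connected components by grouping points that agree on all clopens:
  component: {india}
  component: {kilo}
  component: {hotel, juliett}


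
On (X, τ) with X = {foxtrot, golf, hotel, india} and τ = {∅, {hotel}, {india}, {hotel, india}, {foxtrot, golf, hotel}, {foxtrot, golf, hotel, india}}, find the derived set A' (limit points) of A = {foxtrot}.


A' = {golf}

For each x ∈ X, list the open sets U ∈ τ with x ∈ U, then check whether U ∩ (A ∖ {x}) ≠ ∅ for every such U.
  x = foxtrot: open {foxtrot, golf, hotel} ∋ x has {foxtrot, golf, hotel} ∩ (A ∖ {foxtrot}) = ∅, so x is NOT a limit point.
  x = golf: opens ∋ x are {foxtrot, golf, hotel}, {foxtrot, golf, hotel, india}; each meets A ∖ {golf}, so x IS a limit point.
  x = hotel: open {hotel} ∋ x has {hotel} ∩ (A ∖ {hotel}) = ∅, so x is NOT a limit point.
  x = india: open {india} ∋ x has {india} ∩ (A ∖ {india}) = ∅, so x is NOT a limit point.
Collecting: A' = {golf}.


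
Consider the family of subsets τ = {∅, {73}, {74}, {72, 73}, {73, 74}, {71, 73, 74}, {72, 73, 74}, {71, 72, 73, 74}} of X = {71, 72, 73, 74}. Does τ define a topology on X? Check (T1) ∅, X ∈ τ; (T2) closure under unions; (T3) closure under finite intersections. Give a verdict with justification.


τ IS a topology on X.

Axiom (T1): ∅ ∈ τ? Yes; X ∈ τ? Yes.
Axiom (T2/T3): check pairwise unions and intersections of members of τ.
All pairwise intersections and unions checked — each lies in τ. Therefore τ satisfies (T1), (T2), (T3): it IS a topology on X.


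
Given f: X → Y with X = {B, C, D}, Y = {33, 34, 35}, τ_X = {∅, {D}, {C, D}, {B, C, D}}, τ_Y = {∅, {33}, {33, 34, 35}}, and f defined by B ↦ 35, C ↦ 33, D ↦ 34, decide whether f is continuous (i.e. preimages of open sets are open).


f is NOT continuous.

Compute f^{-1}(U) for each U ∈ τ_Y:
  U = ∅: f^{-1}(U) = ∅ ∈ τ_X ✓.
  U = {33}: f^{-1}(U) = {C} ∉ τ_X ✗.
  U = {33, 34, 35}: f^{-1}(U) = {B, C, D} ∈ τ_X ✓.
Found U = {33} with f^{-1}(U) = {C} not in τ_X. Therefore f is NOT continuous.


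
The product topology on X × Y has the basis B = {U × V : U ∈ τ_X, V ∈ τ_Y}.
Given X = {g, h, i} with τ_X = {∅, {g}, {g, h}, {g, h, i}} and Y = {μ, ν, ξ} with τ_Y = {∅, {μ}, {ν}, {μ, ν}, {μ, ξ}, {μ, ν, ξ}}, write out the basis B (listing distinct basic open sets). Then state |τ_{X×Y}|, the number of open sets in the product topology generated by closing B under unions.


Basis B = {∅ × ∅, {g} × {μ}, {g} × {ν}, {g} × {μ, ν}, {g} × {μ, ξ}, {g, h} × {μ}, {g, h} × {ν}, {g} × {μ, ν, ξ}, {g, h, i} × {μ}, {g, h, i} × {ν}, {g, h} × {μ, ν}, {g, h} × {μ, ξ}, {g, h} × {μ, ν, ξ}, {g, h, i} × {μ, ν}, {g, h, i} × {μ, ξ}, {g, h, i} × {μ, ν, ξ}}; |τ_{X×Y}| = 40.

Enumerate products U × V with U ∈ τ_X, V ∈ τ_Y (deduplicated):
  ∅ × ∅ = {} (∅)
  {g} × {μ} = {(g,μ)}
  {g} × {ν} = {(g,ν)}
  {g} × {μ, ν} = {(g,μ), (g,ν)}
  {g} × {μ, ξ} = {(g,μ), (g,ξ)}
  {g, h} × {μ} = {(g,μ), (h,μ)}
  {g, h} × {ν} = {(g,ν), (h,ν)}
  {g} × {μ, ν, ξ} = {(g,μ), (g,ν), (g,ξ)}
  {g, h, i} × {μ} = {(g,μ), (h,μ), (i,μ)}
  {g, h, i} × {ν} = {(g,ν), (h,ν), (i,ν)}
  {g, h} × {μ, ν} = {(g,μ), (g,ν), (h,μ), (h,ν)}
  {g, h} × {μ, ξ} = {(g,μ), (g,ξ), (h,μ), (h,ξ)}
  {g, h} × {μ, ν, ξ} = {(g,μ), (g,ν), (g,ξ), (h,μ), (h,ν), (h,ξ)}
  {g, h, i} × {μ, ν} = {(g,μ), (g,ν), (h,μ), (h,ν), (i,μ), (i,ν)}
  {g, h, i} × {μ, ξ} = {(g,μ), (g,ξ), (h,μ), (h,ξ), (i,μ), (i,ξ)}
  {g, h, i} × {μ, ν, ξ} = {(g,μ), (g,ν), (g,ξ), (h,μ), (h,ν), (h,ξ), (i,μ), (i,ν), (i,ξ)}
These 16 distinct sets form the basis B.
Close under arbitrary unions to get τ_{X×Y}; counting gives |τ_{X×Y}| = 40.


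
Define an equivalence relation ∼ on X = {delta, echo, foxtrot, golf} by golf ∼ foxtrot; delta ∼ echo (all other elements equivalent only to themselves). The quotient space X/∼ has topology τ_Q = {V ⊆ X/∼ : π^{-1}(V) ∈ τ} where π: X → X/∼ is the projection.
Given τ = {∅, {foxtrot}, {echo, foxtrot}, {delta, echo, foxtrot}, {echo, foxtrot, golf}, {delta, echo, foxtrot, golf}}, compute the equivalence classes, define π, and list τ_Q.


X/∼ = {[delta=echo], [foxtrot=golf]}; |τ_Q| = 2.

Equivalence classes: [delta=echo], [foxtrot=golf].
Quotient map π: X → X/∼ sends delta ↦ [delta=echo], echo ↦ [delta=echo], foxtrot ↦ [foxtrot=golf], golf ↦ [foxtrot=golf].
For each subset V ⊆ X/∼, compute π^{-1}(V) ⊆ X and check whether π^{-1}(V) ∈ τ. V is open in τ_Q iff π^{-1}(V) ∈ τ.
  V = {}: π^{-1}(V) = ∅ ∈ τ ✓.
  V = {[delta=echo]}: π^{-1}(V) = {delta, echo} ∉ τ ✗.
  V = {[foxtrot=golf]}: π^{-1}(V) = {foxtrot, golf} ∉ τ ✗.
  V = {[delta=echo], [foxtrot=golf]}: π^{-1}(V) = {delta, echo, foxtrot, golf} ∈ τ ✓.
Open sets in the quotient: τ_Q = {{}, {[delta=echo], [foxtrot=golf]}} (2 elements).


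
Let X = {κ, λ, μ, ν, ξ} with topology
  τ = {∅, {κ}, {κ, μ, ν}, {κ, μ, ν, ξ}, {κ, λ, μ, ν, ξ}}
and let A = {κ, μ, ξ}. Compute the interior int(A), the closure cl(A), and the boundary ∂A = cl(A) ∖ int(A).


int(A) = {κ}, cl(A) = {κ, λ, μ, ν, ξ}, ∂A = {λ, μ, ν, ξ}.

Closed sets in (X, τ) are complements of opens:
  closed(X, τ) = {∅, {λ}, {λ, ξ}, {λ, μ, ν, ξ}, {κ, λ, μ, ν, ξ}}.
int(A) = ⋃ {U ∈ τ : U ⊆ A}. Opens contained in A: ∅, {κ}.
Taking the union of these: int(A) = {κ}.
cl(A) = ⋂ {C closed : A ⊆ C}. Closed sets containing A: {κ, λ, μ, ν, ξ}.
Intersecting these: cl(A) = {κ, λ, μ, ν, ξ}.
∂A = cl(A) ∖ int(A) = {κ, λ, μ, ν, ξ} ∖ {κ} = {λ, μ, ν, ξ}.


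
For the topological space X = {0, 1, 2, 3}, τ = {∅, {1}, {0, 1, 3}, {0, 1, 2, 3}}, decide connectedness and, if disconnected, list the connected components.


(X, τ) is connected.

Find clopen sets (U ∈ τ with X ∖ U ∈ τ):
  U = ∅, X ∖ U = {0, 1, 2, 3} — both open, so U is clopen.
  U = {0, 1, 2, 3}, X ∖ U = ∅ — both open, so U is clopen.
Only trivial clopens (∅ and X) exist, so (X, τ) is connected.
Compute connected components by grouping points that agree on all clopens:
  component: {0, 1, 2, 3}


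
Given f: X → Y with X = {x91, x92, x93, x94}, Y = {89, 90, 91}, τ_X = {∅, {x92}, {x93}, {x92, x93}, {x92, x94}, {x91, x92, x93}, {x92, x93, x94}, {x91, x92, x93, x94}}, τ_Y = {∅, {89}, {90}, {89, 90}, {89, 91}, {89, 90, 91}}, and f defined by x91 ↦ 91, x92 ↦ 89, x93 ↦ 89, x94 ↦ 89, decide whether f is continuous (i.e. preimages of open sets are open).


f IS continuous.

Compute f^{-1}(U) for each U ∈ τ_Y:
  U = ∅: f^{-1}(U) = ∅ ∈ τ_X ✓.
  U = {89}: f^{-1}(U) = {x92, x93, x94} ∈ τ_X ✓.
  U = {90}: f^{-1}(U) = ∅ ∈ τ_X ✓.
  U = {89, 90}: f^{-1}(U) = {x92, x93, x94} ∈ τ_X ✓.
  U = {89, 91}: f^{-1}(U) = {x91, x92, x93, x94} ∈ τ_X ✓.
  U = {89, 90, 91}: f^{-1}(U) = {x91, x92, x93, x94} ∈ τ_X ✓.
Every preimage lies in τ_X, so f IS continuous.


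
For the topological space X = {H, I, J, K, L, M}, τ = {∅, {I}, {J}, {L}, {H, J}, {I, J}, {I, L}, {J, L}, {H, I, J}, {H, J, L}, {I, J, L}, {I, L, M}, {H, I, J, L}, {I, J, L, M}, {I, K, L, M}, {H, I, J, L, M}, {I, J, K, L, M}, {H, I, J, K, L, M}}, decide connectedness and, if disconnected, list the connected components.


(X, τ) is disconnected; components = [{H, J}, {I, K, L, M}].

Find clopen sets (U ∈ τ with X ∖ U ∈ τ):
  U = ∅, X ∖ U = {H, I, J, K, L, M} — both open, so U is clopen.
  U = {H, J}, X ∖ U = {I, K, L, M} — both open, so U is clopen.
  U = {I, K, L, M}, X ∖ U = {H, J} — both open, so U is clopen.
  U = {H, I, J, K, L, M}, X ∖ U = ∅ — both open, so U is clopen.
Nontrivial clopen(s) exist: e.g. {H, J}. So (X, τ) is disconnected.
Compute connected components by grouping points that agree on all clopens:
  component: {H, J}
  component: {I, K, L, M}


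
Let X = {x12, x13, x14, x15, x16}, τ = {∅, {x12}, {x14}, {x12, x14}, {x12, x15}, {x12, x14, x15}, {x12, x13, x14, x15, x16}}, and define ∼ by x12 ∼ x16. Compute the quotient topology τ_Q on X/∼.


X/∼ = {[x12=x16], [x13], [x14], [x15]}; |τ_Q| = 3.

Equivalence classes: [x12=x16], [x13], [x14], [x15].
Quotient map π: X → X/∼ sends x12 ↦ [x12=x16], x13 ↦ [x13], x14 ↦ [x14], x15 ↦ [x15], x16 ↦ [x12=x16].
For each subset V ⊆ X/∼, compute π^{-1}(V) ⊆ X and check whether π^{-1}(V) ∈ τ. V is open in τ_Q iff π^{-1}(V) ∈ τ.
  V = {}: π^{-1}(V) = ∅ ∈ τ ✓.
  V = {[x12=x16]}: π^{-1}(V) = {x12, x16} ∉ τ ✗.
  V = {[x13]}: π^{-1}(V) = {x13} ∉ τ ✗.
  V = {[x12=x16], [x13]}: π^{-1}(V) = {x12, x13, x16} ∉ τ ✗.
  V = {[x14]}: π^{-1}(V) = {x14} ∈ τ ✓.
  V = {[x12=x16], [x14]}: π^{-1}(V) = {x12, x14, x16} ∉ τ ✗.
  V = {[x13], [x14]}: π^{-1}(V) = {x13, x14} ∉ τ ✗.
  V = {[x12=x16], [x13], [x14]}: π^{-1}(V) = {x12, x13, x14, x16} ∉ τ ✗.
  V = {[x15]}: π^{-1}(V) = {x15} ∉ τ ✗.
  V = {[x12=x16], [x15]}: π^{-1}(V) = {x12, x15, x16} ∉ τ ✗.
  V = {[x13], [x15]}: π^{-1}(V) = {x13, x15} ∉ τ ✗.
  V = {[x12=x16], [x13], [x15]}: π^{-1}(V) = {x12, x13, x15, x16} ∉ τ ✗.
  V = {[x14], [x15]}: π^{-1}(V) = {x14, x15} ∉ τ ✗.
  V = {[x12=x16], [x14], [x15]}: π^{-1}(V) = {x12, x14, x15, x16} ∉ τ ✗.
  V = {[x13], [x14], [x15]}: π^{-1}(V) = {x13, x14, x15} ∉ τ ✗.
  V = {[x12=x16], [x13], [x14], [x15]}: π^{-1}(V) = {x12, x13, x14, x15, x16} ∈ τ ✓.
Open sets in the quotient: τ_Q = {{}, {[x14]}, {[x12=x16], [x13], [x14], [x15]}} (3 elements).


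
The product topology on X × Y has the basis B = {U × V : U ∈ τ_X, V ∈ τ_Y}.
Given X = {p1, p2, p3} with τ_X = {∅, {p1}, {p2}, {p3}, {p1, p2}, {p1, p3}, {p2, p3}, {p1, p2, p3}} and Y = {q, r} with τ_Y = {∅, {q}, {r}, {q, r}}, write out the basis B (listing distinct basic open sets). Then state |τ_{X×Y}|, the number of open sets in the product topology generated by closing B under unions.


Basis B = {∅ × ∅, {p1} × {q}, {p1} × {r}, {p2} × {q}, {p2} × {r}, {p3} × {q}, {p3} × {r}, {p1} × {q, r}, {p1, p2} × {q}, {p1, p3} × {q}, {p1, p2} × {r}, {p1, p3} × {r}, {p2} × {q, r}, {p2, p3} × {q}, {p2, p3} × {r}, {p3} × {q, r}, {p1, p2, p3} × {q}, {p1, p2, p3} × {r}, {p1, p2} × {q, r}, {p1, p3} × {q, r}, {p2, p3} × {q, r}, {p1, p2, p3} × {q, r}}; |τ_{X×Y}| = 64.

Enumerate products U × V with U ∈ τ_X, V ∈ τ_Y (deduplicated):
  ∅ × ∅ = {} (∅)
  {p1} × {q} = {(p1,q)}
  {p1} × {r} = {(p1,r)}
  {p2} × {q} = {(p2,q)}
  {p2} × {r} = {(p2,r)}
  {p3} × {q} = {(p3,q)}
  {p3} × {r} = {(p3,r)}
  {p1} × {q, r} = {(p1,q), (p1,r)}
  {p1, p2} × {q} = {(p1,q), (p2,q)}
  {p1, p3} × {q} = {(p1,q), (p3,q)}
  {p1, p2} × {r} = {(p1,r), (p2,r)}
  {p1, p3} × {r} = {(p1,r), (p3,r)}
  {p2} × {q, r} = {(p2,q), (p2,r)}
  {p2, p3} × {q} = {(p2,q), (p3,q)}
  {p2, p3} × {r} = {(p2,r), (p3,r)}
  {p3} × {q, r} = {(p3,q), (p3,r)}
  {p1, p2, p3} × {q} = {(p1,q), (p2,q), (p3,q)}
  {p1, p2, p3} × {r} = {(p1,r), (p2,r), (p3,r)}
  {p1, p2} × {q, r} = {(p1,q), (p1,r), (p2,q), (p2,r)}
  {p1, p3} × {q, r} = {(p1,q), (p1,r), (p3,q), (p3,r)}
  {p2, p3} × {q, r} = {(p2,q), (p2,r), (p3,q), (p3,r)}
  {p1, p2, p3} × {q, r} = {(p1,q), (p1,r), (p2,q), (p2,r), (p3,q), (p3,r)}
These 22 distinct sets form the basis B.
Close under arbitrary unions to get τ_{X×Y}; counting gives |τ_{X×Y}| = 64.


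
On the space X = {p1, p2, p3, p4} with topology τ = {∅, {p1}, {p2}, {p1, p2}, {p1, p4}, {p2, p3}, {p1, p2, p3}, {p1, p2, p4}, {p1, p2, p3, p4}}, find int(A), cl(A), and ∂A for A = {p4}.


int(A) = ∅, cl(A) = {p4}, ∂A = {p4}.

Closed sets in (X, τ) are complements of opens:
  closed(X, τ) = {∅, {p3}, {p4}, {p1, p4}, {p2, p3}, {p3, p4}, {p1, p3, p4}, {p2, p3, p4}, {p1, p2, p3, p4}}.
int(A) = ⋃ {U ∈ τ : U ⊆ A}. Opens contained in A: ∅.
Taking the union of these: int(A) = ∅.
cl(A) = ⋂ {C closed : A ⊆ C}. Closed sets containing A: {p4}, {p1, p4}, {p3, p4}, {p1, p3, p4}, {p2, p3, p4}, {p1, p2, p3, p4}.
Intersecting these: cl(A) = {p4}.
∂A = cl(A) ∖ int(A) = {p4} ∖ ∅ = {p4}.


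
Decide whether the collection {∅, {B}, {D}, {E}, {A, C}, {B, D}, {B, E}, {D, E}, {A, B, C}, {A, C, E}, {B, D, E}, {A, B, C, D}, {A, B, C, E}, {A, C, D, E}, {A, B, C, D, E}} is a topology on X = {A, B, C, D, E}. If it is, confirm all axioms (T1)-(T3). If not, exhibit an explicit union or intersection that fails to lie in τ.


τ is NOT a topology on X.

Axiom (T1): ∅ ∈ τ? Yes; X ∈ τ? Yes.
Axiom (T2/T3): check pairwise unions and intersections of members of τ.
Counterexample for (T2): {D} ∪ {A, C} = {A, C, D} ∉ τ. Therefore τ is NOT a topology.


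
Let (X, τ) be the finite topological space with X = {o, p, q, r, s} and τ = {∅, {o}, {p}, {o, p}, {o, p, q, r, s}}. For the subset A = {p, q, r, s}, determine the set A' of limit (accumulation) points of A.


A' = {q, r, s}

For each x ∈ X, list the open sets U ∈ τ with x ∈ U, then check whether U ∩ (A ∖ {x}) ≠ ∅ for every such U.
  x = o: open {o} ∋ x has {o} ∩ (A ∖ {o}) = ∅, so x is NOT a limit point.
  x = p: open {p} ∋ x has {p} ∩ (A ∖ {p}) = ∅, so x is NOT a limit point.
  x = q: opens ∋ x are {o, p, q, r, s}; each meets A ∖ {q}, so x IS a limit point.
  x = r: opens ∋ x are {o, p, q, r, s}; each meets A ∖ {r}, so x IS a limit point.
  x = s: opens ∋ x are {o, p, q, r, s}; each meets A ∖ {s}, so x IS a limit point.
Collecting: A' = {q, r, s}.


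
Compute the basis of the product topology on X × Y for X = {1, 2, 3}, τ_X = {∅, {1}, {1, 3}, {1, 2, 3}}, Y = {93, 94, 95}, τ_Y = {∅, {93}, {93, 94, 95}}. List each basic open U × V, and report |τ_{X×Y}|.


Basis B = {∅ × ∅, {1} × {93}, {1, 3} × {93}, {1} × {93, 94, 95}, {1, 2, 3} × {93}, {1, 3} × {93, 94, 95}, {1, 2, 3} × {93, 94, 95}}; |τ_{X×Y}| = 10.

Enumerate products U × V with U ∈ τ_X, V ∈ τ_Y (deduplicated):
  ∅ × ∅ = {} (∅)
  {1} × {93} = {(1,93)}
  {1, 3} × {93} = {(1,93), (3,93)}
  {1} × {93, 94, 95} = {(1,93), (1,94), (1,95)}
  {1, 2, 3} × {93} = {(1,93), (2,93), (3,93)}
  {1, 3} × {93, 94, 95} = {(1,93), (1,94), (1,95), (3,93), (3,94), (3,95)}
  {1, 2, 3} × {93, 94, 95} = {(1,93), (1,94), (1,95), (2,93), (2,94), (2,95), (3,93), (3,94), (3,95)}
These 7 distinct sets form the basis B.
Close under arbitrary unions to get τ_{X×Y}; counting gives |τ_{X×Y}| = 10.


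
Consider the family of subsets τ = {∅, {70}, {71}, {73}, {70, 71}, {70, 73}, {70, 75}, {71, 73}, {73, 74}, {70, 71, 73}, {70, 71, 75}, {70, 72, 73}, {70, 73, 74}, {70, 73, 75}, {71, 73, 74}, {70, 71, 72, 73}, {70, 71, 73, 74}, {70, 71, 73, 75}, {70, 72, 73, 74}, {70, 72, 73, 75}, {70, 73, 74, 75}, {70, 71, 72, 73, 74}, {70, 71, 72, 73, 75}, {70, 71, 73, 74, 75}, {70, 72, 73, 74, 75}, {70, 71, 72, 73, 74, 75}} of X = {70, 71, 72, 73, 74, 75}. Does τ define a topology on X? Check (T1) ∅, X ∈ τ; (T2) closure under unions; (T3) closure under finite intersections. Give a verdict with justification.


τ IS a topology on X.

Axiom (T1): ∅ ∈ τ? Yes; X ∈ τ? Yes.
Axiom (T2/T3): check pairwise unions and intersections of members of τ.
All pairwise intersections and unions checked — each lies in τ. Therefore τ satisfies (T1), (T2), (T3): it IS a topology on X.


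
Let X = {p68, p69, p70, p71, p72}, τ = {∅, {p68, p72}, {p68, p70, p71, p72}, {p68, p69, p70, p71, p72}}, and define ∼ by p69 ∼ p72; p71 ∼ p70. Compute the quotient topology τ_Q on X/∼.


X/∼ = {[p68], [p69=p72], [p70=p71]}; |τ_Q| = 2.

Equivalence classes: [p68], [p69=p72], [p70=p71].
Quotient map π: X → X/∼ sends p68 ↦ [p68], p69 ↦ [p69=p72], p70 ↦ [p70=p71], p71 ↦ [p70=p71], p72 ↦ [p69=p72].
For each subset V ⊆ X/∼, compute π^{-1}(V) ⊆ X and check whether π^{-1}(V) ∈ τ. V is open in τ_Q iff π^{-1}(V) ∈ τ.
  V = {}: π^{-1}(V) = ∅ ∈ τ ✓.
  V = {[p68]}: π^{-1}(V) = {p68} ∉ τ ✗.
  V = {[p69=p72]}: π^{-1}(V) = {p69, p72} ∉ τ ✗.
  V = {[p68], [p69=p72]}: π^{-1}(V) = {p68, p69, p72} ∉ τ ✗.
  V = {[p70=p71]}: π^{-1}(V) = {p70, p71} ∉ τ ✗.
  V = {[p68], [p70=p71]}: π^{-1}(V) = {p68, p70, p71} ∉ τ ✗.
  V = {[p69=p72], [p70=p71]}: π^{-1}(V) = {p69, p70, p71, p72} ∉ τ ✗.
  V = {[p68], [p69=p72], [p70=p71]}: π^{-1}(V) = {p68, p69, p70, p71, p72} ∈ τ ✓.
Open sets in the quotient: τ_Q = {{}, {[p68], [p69=p72], [p70=p71]}} (2 elements).


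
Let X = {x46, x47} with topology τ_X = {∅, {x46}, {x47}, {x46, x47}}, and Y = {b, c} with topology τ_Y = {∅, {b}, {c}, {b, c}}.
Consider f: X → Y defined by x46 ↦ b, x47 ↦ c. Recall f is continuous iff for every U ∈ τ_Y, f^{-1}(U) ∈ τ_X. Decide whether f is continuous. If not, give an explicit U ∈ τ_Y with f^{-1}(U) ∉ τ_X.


f IS continuous.

Compute f^{-1}(U) for each U ∈ τ_Y:
  U = ∅: f^{-1}(U) = ∅ ∈ τ_X ✓.
  U = {b}: f^{-1}(U) = {x46} ∈ τ_X ✓.
  U = {c}: f^{-1}(U) = {x47} ∈ τ_X ✓.
  U = {b, c}: f^{-1}(U) = {x46, x47} ∈ τ_X ✓.
Every preimage lies in τ_X, so f IS continuous.


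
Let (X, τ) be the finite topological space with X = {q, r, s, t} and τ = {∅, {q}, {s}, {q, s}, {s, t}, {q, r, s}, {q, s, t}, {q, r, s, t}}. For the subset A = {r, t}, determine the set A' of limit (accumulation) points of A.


A' = ∅

For each x ∈ X, list the open sets U ∈ τ with x ∈ U, then check whether U ∩ (A ∖ {x}) ≠ ∅ for every such U.
  x = q: open {q} ∋ x has {q} ∩ (A ∖ {q}) = ∅, so x is NOT a limit point.
  x = r: open {q, r, s} ∋ x has {q, r, s} ∩ (A ∖ {r}) = ∅, so x is NOT a limit point.
  x = s: open {s} ∋ x has {s} ∩ (A ∖ {s}) = ∅, so x is NOT a limit point.
  x = t: open {s, t} ∋ x has {s, t} ∩ (A ∖ {t}) = ∅, so x is NOT a limit point.
Collecting: A' = ∅.


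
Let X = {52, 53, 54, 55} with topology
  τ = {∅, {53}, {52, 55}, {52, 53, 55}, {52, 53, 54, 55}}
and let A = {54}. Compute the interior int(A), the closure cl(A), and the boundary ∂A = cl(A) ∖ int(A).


int(A) = ∅, cl(A) = {54}, ∂A = {54}.

Closed sets in (X, τ) are complements of opens:
  closed(X, τ) = {∅, {54}, {53, 54}, {52, 54, 55}, {52, 53, 54, 55}}.
int(A) = ⋃ {U ∈ τ : U ⊆ A}. Opens contained in A: ∅.
Taking the union of these: int(A) = ∅.
cl(A) = ⋂ {C closed : A ⊆ C}. Closed sets containing A: {54}, {53, 54}, {52, 54, 55}, {52, 53, 54, 55}.
Intersecting these: cl(A) = {54}.
∂A = cl(A) ∖ int(A) = {54} ∖ ∅ = {54}.


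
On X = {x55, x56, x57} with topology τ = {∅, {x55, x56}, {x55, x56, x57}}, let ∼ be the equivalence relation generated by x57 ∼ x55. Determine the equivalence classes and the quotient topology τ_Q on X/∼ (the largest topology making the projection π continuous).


X/∼ = {[x55=x57], [x56]}; |τ_Q| = 2.

Equivalence classes: [x55=x57], [x56].
Quotient map π: X → X/∼ sends x55 ↦ [x55=x57], x56 ↦ [x56], x57 ↦ [x55=x57].
For each subset V ⊆ X/∼, compute π^{-1}(V) ⊆ X and check whether π^{-1}(V) ∈ τ. V is open in τ_Q iff π^{-1}(V) ∈ τ.
  V = {}: π^{-1}(V) = ∅ ∈ τ ✓.
  V = {[x55=x57]}: π^{-1}(V) = {x55, x57} ∉ τ ✗.
  V = {[x56]}: π^{-1}(V) = {x56} ∉ τ ✗.
  V = {[x55=x57], [x56]}: π^{-1}(V) = {x55, x56, x57} ∈ τ ✓.
Open sets in the quotient: τ_Q = {{}, {[x55=x57], [x56]}} (2 elements).


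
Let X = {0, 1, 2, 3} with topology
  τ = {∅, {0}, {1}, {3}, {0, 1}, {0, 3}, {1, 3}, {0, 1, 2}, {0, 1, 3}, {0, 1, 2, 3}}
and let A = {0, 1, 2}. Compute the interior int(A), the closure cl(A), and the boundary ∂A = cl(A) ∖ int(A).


int(A) = {0, 1, 2}, cl(A) = {0, 1, 2}, ∂A = ∅.

Closed sets in (X, τ) are complements of opens:
  closed(X, τ) = {∅, {2}, {3}, {0, 2}, {1, 2}, {2, 3}, {0, 1, 2}, {0, 2, 3}, {1, 2, 3}, {0, 1, 2, 3}}.
int(A) = ⋃ {U ∈ τ : U ⊆ A}. Opens contained in A: ∅, {0}, {1}, {0, 1}, {0, 1, 2}.
Taking the union of these: int(A) = {0, 1, 2}.
cl(A) = ⋂ {C closed : A ⊆ C}. Closed sets containing A: {0, 1, 2}, {0, 1, 2, 3}.
Intersecting these: cl(A) = {0, 1, 2}.
∂A = cl(A) ∖ int(A) = {0, 1, 2} ∖ {0, 1, 2} = ∅.


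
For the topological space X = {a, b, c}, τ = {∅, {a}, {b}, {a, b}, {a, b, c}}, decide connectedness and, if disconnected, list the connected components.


(X, τ) is connected.

Find clopen sets (U ∈ τ with X ∖ U ∈ τ):
  U = ∅, X ∖ U = {a, b, c} — both open, so U is clopen.
  U = {a, b, c}, X ∖ U = ∅ — both open, so U is clopen.
Only trivial clopens (∅ and X) exist, so (X, τ) is connected.
Compute connected components by grouping points that agree on all clopens:
  component: {a, b, c}


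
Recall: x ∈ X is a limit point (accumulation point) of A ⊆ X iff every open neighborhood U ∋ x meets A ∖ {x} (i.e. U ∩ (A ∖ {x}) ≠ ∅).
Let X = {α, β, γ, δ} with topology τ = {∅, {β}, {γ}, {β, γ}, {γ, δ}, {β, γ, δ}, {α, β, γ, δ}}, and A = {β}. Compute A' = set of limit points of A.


A' = {α}

For each x ∈ X, list the open sets U ∈ τ with x ∈ U, then check whether U ∩ (A ∖ {x}) ≠ ∅ for every such U.
  x = α: opens ∋ x are {α, β, γ, δ}; each meets A ∖ {α}, so x IS a limit point.
  x = β: open {β} ∋ x has {β} ∩ (A ∖ {β}) = ∅, so x is NOT a limit point.
  x = γ: open {γ} ∋ x has {γ} ∩ (A ∖ {γ}) = ∅, so x is NOT a limit point.
  x = δ: open {γ, δ} ∋ x has {γ, δ} ∩ (A ∖ {δ}) = ∅, so x is NOT a limit point.
Collecting: A' = {α}.


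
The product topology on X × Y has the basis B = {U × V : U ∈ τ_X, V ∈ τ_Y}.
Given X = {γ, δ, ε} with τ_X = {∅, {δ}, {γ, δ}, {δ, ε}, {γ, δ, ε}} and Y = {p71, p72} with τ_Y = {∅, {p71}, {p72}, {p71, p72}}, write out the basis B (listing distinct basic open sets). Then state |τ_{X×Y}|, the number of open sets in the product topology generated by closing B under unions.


Basis B = {∅ × ∅, {δ} × {p71}, {δ} × {p72}, {γ, δ} × {p71}, {γ, δ} × {p72}, {δ} × {p71, p72}, {δ, ε} × {p71}, {δ, ε} × {p72}, {γ, δ, ε} × {p71}, {γ, δ, ε} × {p72}, {γ, δ} × {p71, p72}, {δ, ε} × {p71, p72}, {γ, δ, ε} × {p71, p72}}; |τ_{X×Y}| = 25.

Enumerate products U × V with U ∈ τ_X, V ∈ τ_Y (deduplicated):
  ∅ × ∅ = {} (∅)
  {δ} × {p71} = {(δ,p71)}
  {δ} × {p72} = {(δ,p72)}
  {γ, δ} × {p71} = {(γ,p71), (δ,p71)}
  {γ, δ} × {p72} = {(γ,p72), (δ,p72)}
  {δ} × {p71, p72} = {(δ,p71), (δ,p72)}
  {δ, ε} × {p71} = {(δ,p71), (ε,p71)}
  {δ, ε} × {p72} = {(δ,p72), (ε,p72)}
  {γ, δ, ε} × {p71} = {(γ,p71), (δ,p71), (ε,p71)}
  {γ, δ, ε} × {p72} = {(γ,p72), (δ,p72), (ε,p72)}
  {γ, δ} × {p71, p72} = {(γ,p71), (γ,p72), (δ,p71), (δ,p72)}
  {δ, ε} × {p71, p72} = {(δ,p71), (δ,p72), (ε,p71), (ε,p72)}
  {γ, δ, ε} × {p71, p72} = {(γ,p71), (γ,p72), (δ,p71), (δ,p72), (ε,p71), (ε,p72)}
These 13 distinct sets form the basis B.
Close under arbitrary unions to get τ_{X×Y}; counting gives |τ_{X×Y}| = 25.
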